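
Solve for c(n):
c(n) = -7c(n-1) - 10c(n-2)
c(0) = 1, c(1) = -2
Characteristic equation: x² + 7x + 10 = 0, which factors as (x - (-2))(x - (-5)) = 0.
Roots r₁ = -2, r₂ = -5 (distinct).
General solution: c(n) = A·(-2)^n + B·(-5)^n.
From c(0) = 1: A + B = 1.
From c(1) = -2: -2A - 5B = -2.
Solving: A = 1, B = 0.
So c(n) = \left(-2\right)^{n}.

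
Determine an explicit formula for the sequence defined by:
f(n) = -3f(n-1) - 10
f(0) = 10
First-order linear non-homogeneous.
Homogeneous solution: f_h(n) = A·(-3)^n.
Try constant particular solution f_p = K: K = -3K - 10 ⇒ K = - \frac{5}{2}.
General: f(n) = A·(-3)^n - \frac{5}{2}.
Apply f(0) = 10: A - \frac{5}{2} = 10 ⇒ A = \frac{25}{2}.
So f(n) = \frac{25 \left(-3\right)^{n}}{2} - \frac{5}{2}.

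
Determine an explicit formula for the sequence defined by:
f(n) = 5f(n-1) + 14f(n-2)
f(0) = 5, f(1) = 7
Characteristic equation: x² - 5x - 14 = 0, which factors as (x - (-2))(x - (7)) = 0.
Roots r₁ = -2, r₂ = 7 (distinct).
General solution: f(n) = A·(-2)^n + B·(7)^n.
From f(0) = 5: A + B = 5.
From f(1) = 7: -2A + 7B = 7.
Solving: A = \frac{28}{9}, B = \frac{17}{9}.
So f(n) = \frac{28 \left(-2\right)^{n}}{9} + \frac{17 \cdot 7^{n}}{9}.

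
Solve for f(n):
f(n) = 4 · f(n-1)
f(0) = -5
Pure geometric recurrence with ratio 4.
By induction f(n) = f(0) · (4)^n = - 5 \cdot 4^{n}.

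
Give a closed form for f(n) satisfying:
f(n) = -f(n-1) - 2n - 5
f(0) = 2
First-order linear with linear forcing.
Homogeneous solution: f_h(n) = A·(-1)^n.
Try particular f_p(n) = pn + q. Substituting:
  pn + q = -(p(n-1) + q) - 2n - 5.
Matching the n-coefficient: p = -p - 2 ⇒ p = -1.
Matching constants: q = p - q - 5 ⇒ q = -3.
General: f(n) = A·(-1)^n - n - 3.
Apply f(0) = 2: A - 3 = 2 ⇒ A = 5.
So f(n) = 5 \left(-1\right)^{n} - n - 3.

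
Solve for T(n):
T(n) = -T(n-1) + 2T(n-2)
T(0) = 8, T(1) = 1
Characteristic equation: x² + x - 2 = 0, which factors as (x - (1))(x - (-2)) = 0.
Roots r₁ = 1, r₂ = -2 (distinct).
General solution: T(n) = A·(1)^n + B·(-2)^n.
From T(0) = 8: A + B = 8.
From T(1) = 1: A - 2B = 1.
Solving: A = \frac{17}{3}, B = \frac{7}{3}.
So T(n) = \frac{7 \left(-2\right)^{n}}{3} + \frac{17}{3}.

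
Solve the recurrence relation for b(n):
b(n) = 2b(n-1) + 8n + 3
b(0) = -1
First-order linear with linear forcing.
Homogeneous solution: b_h(n) = A·(2)^n.
Try particular b_p(n) = pn + q. Substituting:
  pn + q = 2(p(n-1) + q) + 8n + 3.
Matching the n-coefficient: p = 2p + 8 ⇒ p = -8.
Matching constants: q = -2p + 2q + 3 ⇒ q = -19.
General: b(n) = A·(2)^n - 8 n - 19.
Apply b(0) = -1: A - 19 = -1 ⇒ A = 18.
So b(n) = 18 \cdot 2^{n} - 8 n - 19.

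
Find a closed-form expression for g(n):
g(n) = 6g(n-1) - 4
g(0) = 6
First-order linear non-homogeneous.
Homogeneous solution: g_h(n) = A·(6)^n.
Try constant particular solution g_p = K: K = 6K - 4 ⇒ K = \frac{4}{5}.
General: g(n) = A·(6)^n + \frac{4}{5}.
Apply g(0) = 6: A + \frac{4}{5} = 6 ⇒ A = \frac{26}{5}.
So g(n) = \frac{26 \cdot 6^{n}}{5} + \frac{4}{5}.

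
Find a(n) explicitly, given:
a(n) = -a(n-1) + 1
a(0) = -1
First-order linear non-homogeneous.
Homogeneous solution: a_h(n) = A·(-1)^n.
Try constant particular solution a_p = K: K = -K + 1 ⇒ K = \frac{1}{2}.
General: a(n) = A·(-1)^n + \frac{1}{2}.
Apply a(0) = -1: A + \frac{1}{2} = -1 ⇒ A = - \frac{3}{2}.
So a(n) = \frac{1}{2} - \frac{3 \left(-1\right)^{n}}{2}.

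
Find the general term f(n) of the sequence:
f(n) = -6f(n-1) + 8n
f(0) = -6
First-order linear with linear forcing.
Homogeneous solution: f_h(n) = A·(-6)^n.
Try particular f_p(n) = pn + q. Substituting:
  pn + q = -6(p(n-1) + q) + 8n.
Matching the n-coefficient: p = -6p + 8 ⇒ p = \frac{8}{7}.
Matching constants: q = 6p - 6q ⇒ q = \frac{48}{49}.
General: f(n) = A·(-6)^n + \frac{8 n}{7} + \frac{48}{49}.
Apply f(0) = -6: A + \frac{48}{49} = -6 ⇒ A = - \frac{342}{49}.
So f(n) = - \frac{342 \left(-6\right)^{n}}{49} + \frac{8 n}{7} + \frac{48}{49}.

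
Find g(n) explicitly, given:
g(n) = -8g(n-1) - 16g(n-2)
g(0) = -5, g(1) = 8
Characteristic equation: x² + 8x + 16 = 0, which is (x - (-4))².
Repeated root r = -4.
General solution: g(n) = (A + Bn)·(-4)^n.
From g(0) = -5: A = -5.
From g(1) = 8: (A + B)·(-4) = 8 ⇒ B = 3.
So g(n) = \left(3 n - 5\right) \cdot (-4)^n.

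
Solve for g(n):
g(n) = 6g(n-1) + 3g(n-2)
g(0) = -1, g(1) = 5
Characteristic equation: x² - 6x - 3 = 0.
Discriminant Δ = (6)² + 4·(3) = 48.
Roots r₁,₂ = (6 ± √48)/2, so r₁ = 3 + 2 \sqrt{3}, r₂ = 3 - 2 \sqrt{3}.
General solution: g(n) = A·r₁^n + B·r₂^n.
From the initial conditions, A + B = -1 and r₁A + r₂B = 5.
Since r₁ - r₂ = √48: A = (5 - (-1)r₂)/√48 = - \frac{1}{2} + \frac{2 \sqrt{3}}{3}, and B = -1 - A = - \frac{2 \sqrt{3}}{3} - \frac{1}{2}.
So g(n) = \left(- \frac{1}{2} + \frac{2 \sqrt{3}}{3}\right)\left(3 + 2 \sqrt{3}\right)^n + \left(- \frac{2 \sqrt{3}}{3} - \frac{1}{2}\right)\left(3 - 2 \sqrt{3}\right)^n.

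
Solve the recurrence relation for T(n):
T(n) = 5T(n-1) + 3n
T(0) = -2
First-order linear with linear forcing.
Homogeneous solution: T_h(n) = A·(5)^n.
Try particular T_p(n) = pn + q. Substituting:
  pn + q = 5(p(n-1) + q) + 3n.
Matching the n-coefficient: p = 5p + 3 ⇒ p = - \frac{3}{4}.
Matching constants: q = -5p + 5q ⇒ q = - \frac{15}{16}.
General: T(n) = A·(5)^n - \frac{3 n}{4} - \frac{15}{16}.
Apply T(0) = -2: A - \frac{15}{16} = -2 ⇒ A = - \frac{17}{16}.
So T(n) = - \frac{17 \cdot 5^{n}}{16} - \frac{3 n}{4} - \frac{15}{16}.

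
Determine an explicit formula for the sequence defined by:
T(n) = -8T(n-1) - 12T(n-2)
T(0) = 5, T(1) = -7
Characteristic equation: x² + 8x + 12 = 0, which factors as (x - (-6))(x - (-2)) = 0.
Roots r₁ = -6, r₂ = -2 (distinct).
General solution: T(n) = A·(-6)^n + B·(-2)^n.
From T(0) = 5: A + B = 5.
From T(1) = -7: -6A - 2B = -7.
Solving: A = - \frac{3}{4}, B = \frac{23}{4}.
So T(n) = \frac{23 \left(-2\right)^{n}}{4} - \frac{3 \left(-6\right)^{n}}{4}.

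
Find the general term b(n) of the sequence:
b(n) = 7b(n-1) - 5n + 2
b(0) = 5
First-order linear with linear forcing.
Homogeneous solution: b_h(n) = A·(7)^n.
Try particular b_p(n) = pn + q. Substituting:
  pn + q = 7(p(n-1) + q) - 5n + 2.
Matching the n-coefficient: p = 7p - 5 ⇒ p = \frac{5}{6}.
Matching constants: q = -7p + 7q + 2 ⇒ q = \frac{23}{36}.
General: b(n) = A·(7)^n + \frac{5 n}{6} + \frac{23}{36}.
Apply b(0) = 5: A + \frac{23}{36} = 5 ⇒ A = \frac{157}{36}.
So b(n) = \frac{157 \cdot 7^{n}}{36} + \frac{5 n}{6} + \frac{23}{36}.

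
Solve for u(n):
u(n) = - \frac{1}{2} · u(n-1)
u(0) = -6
Pure geometric recurrence with ratio - \frac{1}{2}.
By induction u(n) = u(0) · (- \frac{1}{2})^n = - 6 \left(- \frac{1}{2}\right)^{n}.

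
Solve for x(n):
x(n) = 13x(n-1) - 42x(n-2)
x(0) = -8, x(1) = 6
Characteristic equation: x² - 13x + 42 = 0, which factors as (x - (7))(x - (6)) = 0.
Roots r₁ = 7, r₂ = 6 (distinct).
General solution: x(n) = A·(7)^n + B·(6)^n.
From x(0) = -8: A + B = -8.
From x(1) = 6: 7A + 6B = 6.
Solving: A = 54, B = -62.
So x(n) = - 62 \cdot 6^{n} + 54 \cdot 7^{n}.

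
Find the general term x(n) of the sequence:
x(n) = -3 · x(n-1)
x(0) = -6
Pure geometric recurrence with ratio -3.
By induction x(n) = x(0) · (-3)^n = - 6 \left(-3\right)^{n}.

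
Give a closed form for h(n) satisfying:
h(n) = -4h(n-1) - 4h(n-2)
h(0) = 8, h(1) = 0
Characteristic equation: x² + 4x + 4 = 0, which is (x - (-2))².
Repeated root r = -2.
General solution: h(n) = (A + Bn)·(-2)^n.
From h(0) = 8: A = 8.
From h(1) = 0: (A + B)·(-2) = 0 ⇒ B = -8.
So h(n) = \left(8 - 8 n\right) \cdot (-2)^n.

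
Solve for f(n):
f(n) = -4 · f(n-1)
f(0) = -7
Pure geometric recurrence with ratio -4.
By induction f(n) = f(0) · (-4)^n = - 7 \left(-4\right)^{n}.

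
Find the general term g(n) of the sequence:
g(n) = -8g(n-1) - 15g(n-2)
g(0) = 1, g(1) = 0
Characteristic equation: x² + 8x + 15 = 0, which factors as (x - (-5))(x - (-3)) = 0.
Roots r₁ = -5, r₂ = -3 (distinct).
General solution: g(n) = A·(-5)^n + B·(-3)^n.
From g(0) = 1: A + B = 1.
From g(1) = 0: -5A - 3B = 0.
Solving: A = - \frac{3}{2}, B = \frac{5}{2}.
So g(n) = \frac{5 \left(-3\right)^{n}}{2} - \frac{3 \left(-5\right)^{n}}{2}.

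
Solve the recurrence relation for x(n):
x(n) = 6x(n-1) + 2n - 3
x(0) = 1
First-order linear with linear forcing.
Homogeneous solution: x_h(n) = A·(6)^n.
Try particular x_p(n) = pn + q. Substituting:
  pn + q = 6(p(n-1) + q) + 2n - 3.
Matching the n-coefficient: p = 6p + 2 ⇒ p = - \frac{2}{5}.
Matching constants: q = -6p + 6q - 3 ⇒ q = \frac{3}{25}.
General: x(n) = A·(6)^n - \frac{2 n}{5} + \frac{3}{25}.
Apply x(0) = 1: A + \frac{3}{25} = 1 ⇒ A = \frac{22}{25}.
So x(n) = \frac{22 \cdot 6^{n}}{25} - \frac{2 n}{5} + \frac{3}{25}.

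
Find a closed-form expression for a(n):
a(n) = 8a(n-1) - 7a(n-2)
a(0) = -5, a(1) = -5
Characteristic equation: x² - 8x + 7 = 0, which factors as (x - (7))(x - (1)) = 0.
Roots r₁ = 7, r₂ = 1 (distinct).
General solution: a(n) = A·(7)^n + B·(1)^n.
From a(0) = -5: A + B = -5.
From a(1) = -5: 7A + B = -5.
Solving: A = 0, B = -5.
So a(n) = -5.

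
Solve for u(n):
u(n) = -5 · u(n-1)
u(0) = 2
Pure geometric recurrence with ratio -5.
By induction u(n) = u(0) · (-5)^n = 2 \left(-5\right)^{n}.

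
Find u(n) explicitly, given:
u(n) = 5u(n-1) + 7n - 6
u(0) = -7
First-order linear with linear forcing.
Homogeneous solution: u_h(n) = A·(5)^n.
Try particular u_p(n) = pn + q. Substituting:
  pn + q = 5(p(n-1) + q) + 7n - 6.
Matching the n-coefficient: p = 5p + 7 ⇒ p = - \frac{7}{4}.
Matching constants: q = -5p + 5q - 6 ⇒ q = - \frac{11}{16}.
General: u(n) = A·(5)^n - \frac{7 n}{4} - \frac{11}{16}.
Apply u(0) = -7: A - \frac{11}{16} = -7 ⇒ A = - \frac{101}{16}.
So u(n) = - \frac{101 \cdot 5^{n}}{16} - \frac{7 n}{4} - \frac{11}{16}.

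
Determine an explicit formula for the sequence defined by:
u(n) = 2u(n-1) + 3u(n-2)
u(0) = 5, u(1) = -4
Characteristic equation: x² - 2x - 3 = 0, which factors as (x - (-1))(x - (3)) = 0.
Roots r₁ = -1, r₂ = 3 (distinct).
General solution: u(n) = A·(-1)^n + B·(3)^n.
From u(0) = 5: A + B = 5.
From u(1) = -4: -A + 3B = -4.
Solving: A = \frac{19}{4}, B = \frac{1}{4}.
So u(n) = \frac{19 \left(-1\right)^{n}}{4} + \frac{3^{n}}{4}.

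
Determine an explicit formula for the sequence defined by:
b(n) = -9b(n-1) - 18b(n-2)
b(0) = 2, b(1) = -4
Characteristic equation: x² + 9x + 18 = 0, which factors as (x - (-6))(x - (-3)) = 0.
Roots r₁ = -6, r₂ = -3 (distinct).
General solution: b(n) = A·(-6)^n + B·(-3)^n.
From b(0) = 2: A + B = 2.
From b(1) = -4: -6A - 3B = -4.
Solving: A = - \frac{2}{3}, B = \frac{8}{3}.
So b(n) = \frac{8 \left(-3\right)^{n}}{3} - \frac{2 \left(-6\right)^{n}}{3}.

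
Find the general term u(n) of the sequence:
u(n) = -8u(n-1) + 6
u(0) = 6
First-order linear non-homogeneous.
Homogeneous solution: u_h(n) = A·(-8)^n.
Try constant particular solution u_p = K: K = -8K + 6 ⇒ K = \frac{2}{3}.
General: u(n) = A·(-8)^n + \frac{2}{3}.
Apply u(0) = 6: A + \frac{2}{3} = 6 ⇒ A = \frac{16}{3}.
So u(n) = \frac{16 \left(-8\right)^{n}}{3} + \frac{2}{3}.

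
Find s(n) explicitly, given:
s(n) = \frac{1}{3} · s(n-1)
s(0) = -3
Pure geometric recurrence with ratio \frac{1}{3}.
By induction s(n) = s(0) · (\frac{1}{3})^n = - 3 \cdot 3^{- n}.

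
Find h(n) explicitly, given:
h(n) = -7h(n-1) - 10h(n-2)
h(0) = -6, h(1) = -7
Characteristic equation: x² + 7x + 10 = 0, which factors as (x - (-2))(x - (-5)) = 0.
Roots r₁ = -2, r₂ = -5 (distinct).
General solution: h(n) = A·(-2)^n + B·(-5)^n.
From h(0) = -6: A + B = -6.
From h(1) = -7: -2A - 5B = -7.
Solving: A = - \frac{37}{3}, B = \frac{19}{3}.
So h(n) = - \frac{37 \left(-2\right)^{n}}{3} + \frac{19 \left(-5\right)^{n}}{3}.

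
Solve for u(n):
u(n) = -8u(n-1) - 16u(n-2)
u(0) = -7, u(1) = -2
Characteristic equation: x² + 8x + 16 = 0, which is (x - (-4))².
Repeated root r = -4.
General solution: u(n) = (A + Bn)·(-4)^n.
From u(0) = -7: A = -7.
From u(1) = -2: (A + B)·(-4) = -2 ⇒ B = \frac{15}{2}.
So u(n) = \left(\frac{15 n}{2} - 7\right) \cdot (-4)^n.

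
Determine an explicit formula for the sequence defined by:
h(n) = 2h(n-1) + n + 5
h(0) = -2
First-order linear with linear forcing.
Homogeneous solution: h_h(n) = A·(2)^n.
Try particular h_p(n) = pn + q. Substituting:
  pn + q = 2(p(n-1) + q) + n + 5.
Matching the n-coefficient: p = 2p + 1 ⇒ p = -1.
Matching constants: q = -2p + 2q + 5 ⇒ q = -7.
General: h(n) = A·(2)^n - n - 7.
Apply h(0) = -2: A - 7 = -2 ⇒ A = 5.
So h(n) = 5 \cdot 2^{n} - n - 7.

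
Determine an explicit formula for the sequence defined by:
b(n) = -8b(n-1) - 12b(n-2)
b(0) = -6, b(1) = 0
Characteristic equation: x² + 8x + 12 = 0, which factors as (x - (-2))(x - (-6)) = 0.
Roots r₁ = -2, r₂ = -6 (distinct).
General solution: b(n) = A·(-2)^n + B·(-6)^n.
From b(0) = -6: A + B = -6.
From b(1) = 0: -2A - 6B = 0.
Solving: A = -9, B = 3.
So b(n) = - 9 \left(-2\right)^{n} + 3 \left(-6\right)^{n}.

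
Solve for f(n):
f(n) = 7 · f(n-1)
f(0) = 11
Pure geometric recurrence with ratio 7.
By induction f(n) = f(0) · (7)^n = 11 \cdot 7^{n}.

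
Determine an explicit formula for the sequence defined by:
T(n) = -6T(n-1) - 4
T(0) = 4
First-order linear non-homogeneous.
Homogeneous solution: T_h(n) = A·(-6)^n.
Try constant particular solution T_p = K: K = -6K - 4 ⇒ K = - \frac{4}{7}.
General: T(n) = A·(-6)^n - \frac{4}{7}.
Apply T(0) = 4: A - \frac{4}{7} = 4 ⇒ A = \frac{32}{7}.
So T(n) = \frac{32 \left(-6\right)^{n}}{7} - \frac{4}{7}.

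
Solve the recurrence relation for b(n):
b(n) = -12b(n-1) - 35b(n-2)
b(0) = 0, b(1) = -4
Characteristic equation: x² + 12x + 35 = 0, which factors as (x - (-7))(x - (-5)) = 0.
Roots r₁ = -7, r₂ = -5 (distinct).
General solution: b(n) = A·(-7)^n + B·(-5)^n.
From b(0) = 0: A + B = 0.
From b(1) = -4: -7A - 5B = -4.
Solving: A = 2, B = -2.
So b(n) = - 2 \left(-5\right)^{n} + 2 \left(-7\right)^{n}.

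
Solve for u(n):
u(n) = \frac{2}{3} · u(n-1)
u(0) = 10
Pure geometric recurrence with ratio \frac{2}{3}.
By induction u(n) = u(0) · (\frac{2}{3})^n = 10 \left(\frac{2}{3}\right)^{n}.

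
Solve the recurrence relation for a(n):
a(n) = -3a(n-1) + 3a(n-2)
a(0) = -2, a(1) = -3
Characteristic equation: x² + 3x - 3 = 0.
Discriminant Δ = (-3)² + 4·(3) = 21.
Roots r₁,₂ = (-3 ± √21)/2, so r₁ = - \frac{3}{2} + \frac{\sqrt{21}}{2}, r₂ = - \frac{\sqrt{21}}{2} - \frac{3}{2}.
General solution: a(n) = A·r₁^n + B·r₂^n.
From the initial conditions, A + B = -2 and r₁A + r₂B = -3.
Since r₁ - r₂ = √21: A = (-3 - (-2)r₂)/√21 = - \frac{2 \sqrt{21}}{7} - 1, and B = -2 - A = -1 + \frac{2 \sqrt{21}}{7}.
So a(n) = \left(- \frac{2 \sqrt{21}}{7} - 1\right)\left(- \frac{3}{2} + \frac{\sqrt{21}}{2}\right)^n + \left(-1 + \frac{2 \sqrt{21}}{7}\right)\left(- \frac{\sqrt{21}}{2} - \frac{3}{2}\right)^n.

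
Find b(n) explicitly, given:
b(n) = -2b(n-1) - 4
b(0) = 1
First-order linear non-homogeneous.
Homogeneous solution: b_h(n) = A·(-2)^n.
Try constant particular solution b_p = K: K = -2K - 4 ⇒ K = - \frac{4}{3}.
General: b(n) = A·(-2)^n - \frac{4}{3}.
Apply b(0) = 1: A - \frac{4}{3} = 1 ⇒ A = \frac{7}{3}.
So b(n) = \frac{7 \left(-2\right)^{n}}{3} - \frac{4}{3}.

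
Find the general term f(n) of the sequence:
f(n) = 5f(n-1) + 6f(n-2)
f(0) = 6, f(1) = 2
Characteristic equation: x² - 5x - 6 = 0, which factors as (x - (6))(x - (-1)) = 0.
Roots r₁ = 6, r₂ = -1 (distinct).
General solution: f(n) = A·(6)^n + B·(-1)^n.
From f(0) = 6: A + B = 6.
From f(1) = 2: 6A - B = 2.
Solving: A = \frac{8}{7}, B = \frac{34}{7}.
So f(n) = \frac{34 \left(-1\right)^{n}}{7} + \frac{8 \cdot 6^{n}}{7}.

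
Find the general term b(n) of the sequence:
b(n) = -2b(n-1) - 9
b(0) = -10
First-order linear non-homogeneous.
Homogeneous solution: b_h(n) = A·(-2)^n.
Try constant particular solution b_p = K: K = -2K - 9 ⇒ K = -3.
General: b(n) = A·(-2)^n - 3.
Apply b(0) = -10: A - 3 = -10 ⇒ A = -7.
So b(n) = - 7 \left(-2\right)^{n} - 3.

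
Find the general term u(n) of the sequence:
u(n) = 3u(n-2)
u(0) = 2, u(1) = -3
Characteristic equation: x² - 3 = 0.
Discriminant Δ = (0)² + 4·(3) = 12.
Roots r₁,₂ = (0 ± √12)/2, so r₁ = \sqrt{3}, r₂ = - \sqrt{3}.
General solution: u(n) = A·r₁^n + B·r₂^n.
From the initial conditions, A + B = 2 and r₁A + r₂B = -3.
Since r₁ - r₂ = √12: A = (-3 - (2)r₂)/√12 = 1 - \frac{\sqrt{3}}{2}, and B = 2 - A = \frac{\sqrt{3}}{2} + 1.
So u(n) = \left(1 - \frac{\sqrt{3}}{2}\right)\left(\sqrt{3}\right)^n + \left(\frac{\sqrt{3}}{2} + 1\right)\left(- \sqrt{3}\right)^n.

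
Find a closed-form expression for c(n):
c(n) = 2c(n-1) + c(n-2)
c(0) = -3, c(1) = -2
Characteristic equation: x² - 2x - 1 = 0.
Discriminant Δ = (2)² + 4·(1) = 8.
Roots r₁,₂ = (2 ± √8)/2, so r₁ = 1 + \sqrt{2}, r₂ = 1 - \sqrt{2}.
General solution: c(n) = A·r₁^n + B·r₂^n.
From the initial conditions, A + B = -3 and r₁A + r₂B = -2.
Since r₁ - r₂ = √8: A = (-2 - (-3)r₂)/√8 = - \frac{3}{2} + \frac{\sqrt{2}}{4}, and B = -3 - A = - \frac{3}{2} - \frac{\sqrt{2}}{4}.
So c(n) = \left(- \frac{3}{2} + \frac{\sqrt{2}}{4}\right)\left(1 + \sqrt{2}\right)^n + \left(- \frac{3}{2} - \frac{\sqrt{2}}{4}\right)\left(1 - \sqrt{2}\right)^n.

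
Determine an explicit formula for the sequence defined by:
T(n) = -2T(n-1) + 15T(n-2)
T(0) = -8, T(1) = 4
Characteristic equation: x² + 2x - 15 = 0, which factors as (x - (3))(x - (-5)) = 0.
Roots r₁ = 3, r₂ = -5 (distinct).
General solution: T(n) = A·(3)^n + B·(-5)^n.
From T(0) = -8: A + B = -8.
From T(1) = 4: 3A - 5B = 4.
Solving: A = - \frac{9}{2}, B = - \frac{7}{2}.
So T(n) = - \frac{7 \left(-5\right)^{n}}{2} - \frac{9 \cdot 3^{n}}{2}.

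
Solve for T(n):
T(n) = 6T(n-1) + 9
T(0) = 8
First-order linear non-homogeneous.
Homogeneous solution: T_h(n) = A·(6)^n.
Try constant particular solution T_p = K: K = 6K + 9 ⇒ K = - \frac{9}{5}.
General: T(n) = A·(6)^n - \frac{9}{5}.
Apply T(0) = 8: A - \frac{9}{5} = 8 ⇒ A = \frac{49}{5}.
So T(n) = \frac{49 \cdot 6^{n}}{5} - \frac{9}{5}.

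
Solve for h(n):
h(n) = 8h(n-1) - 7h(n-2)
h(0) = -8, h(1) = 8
Characteristic equation: x² - 8x + 7 = 0, which factors as (x - (1))(x - (7)) = 0.
Roots r₁ = 1, r₂ = 7 (distinct).
General solution: h(n) = A·(1)^n + B·(7)^n.
From h(0) = -8: A + B = -8.
From h(1) = 8: A + 7B = 8.
Solving: A = - \frac{32}{3}, B = \frac{8}{3}.
So h(n) = \frac{8 \cdot 7^{n}}{3} - \frac{32}{3}.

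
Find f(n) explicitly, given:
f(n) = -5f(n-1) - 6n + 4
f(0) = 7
First-order linear with linear forcing.
Homogeneous solution: f_h(n) = A·(-5)^n.
Try particular f_p(n) = pn + q. Substituting:
  pn + q = -5(p(n-1) + q) - 6n + 4.
Matching the n-coefficient: p = -5p - 6 ⇒ p = -1.
Matching constants: q = 5p - 5q + 4 ⇒ q = - \frac{1}{6}.
General: f(n) = A·(-5)^n - n - \frac{1}{6}.
Apply f(0) = 7: A - \frac{1}{6} = 7 ⇒ A = \frac{43}{6}.
So f(n) = \frac{43 \left(-5\right)^{n}}{6} - n - \frac{1}{6}.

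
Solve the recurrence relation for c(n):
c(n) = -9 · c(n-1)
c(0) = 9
Pure geometric recurrence with ratio -9.
By induction c(n) = c(0) · (-9)^n = 9 \left(-9\right)^{n}.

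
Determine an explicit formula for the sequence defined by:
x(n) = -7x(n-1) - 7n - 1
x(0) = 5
First-order linear with linear forcing.
Homogeneous solution: x_h(n) = A·(-7)^n.
Try particular x_p(n) = pn + q. Substituting:
  pn + q = -7(p(n-1) + q) - 7n - 1.
Matching the n-coefficient: p = -7p - 7 ⇒ p = - \frac{7}{8}.
Matching constants: q = 7p - 7q - 1 ⇒ q = - \frac{57}{64}.
General: x(n) = A·(-7)^n - \frac{7 n}{8} - \frac{57}{64}.
Apply x(0) = 5: A - \frac{57}{64} = 5 ⇒ A = \frac{377}{64}.
So x(n) = \frac{377 \left(-7\right)^{n}}{64} - \frac{7 n}{8} - \frac{57}{64}.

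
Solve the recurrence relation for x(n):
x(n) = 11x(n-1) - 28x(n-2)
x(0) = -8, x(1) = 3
Characteristic equation: x² - 11x + 28 = 0, which factors as (x - (4))(x - (7)) = 0.
Roots r₁ = 4, r₂ = 7 (distinct).
General solution: x(n) = A·(4)^n + B·(7)^n.
From x(0) = -8: A + B = -8.
From x(1) = 3: 4A + 7B = 3.
Solving: A = - \frac{59}{3}, B = \frac{35}{3}.
So x(n) = - \frac{59 \cdot 4^{n}}{3} + \frac{35 \cdot 7^{n}}{3}.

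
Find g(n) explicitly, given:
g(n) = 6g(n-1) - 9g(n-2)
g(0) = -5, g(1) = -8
Characteristic equation: x² - 6x + 9 = 0, which is (x - (3))².
Repeated root r = 3.
General solution: g(n) = (A + Bn)·(3)^n.
From g(0) = -5: A = -5.
From g(1) = -8: (A + B)·(3) = -8 ⇒ B = \frac{7}{3}.
So g(n) = \left(\frac{7 n}{3} - 5\right) \cdot (3)^n.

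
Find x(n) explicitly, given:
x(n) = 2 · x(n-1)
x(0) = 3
Pure geometric recurrence with ratio 2.
By induction x(n) = x(0) · (2)^n = 3 \cdot 2^{n}.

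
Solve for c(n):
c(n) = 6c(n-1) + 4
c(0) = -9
First-order linear non-homogeneous.
Homogeneous solution: c_h(n) = A·(6)^n.
Try constant particular solution c_p = K: K = 6K + 4 ⇒ K = - \frac{4}{5}.
General: c(n) = A·(6)^n - \frac{4}{5}.
Apply c(0) = -9: A - \frac{4}{5} = -9 ⇒ A = - \frac{41}{5}.
So c(n) = - \frac{41 \cdot 6^{n}}{5} - \frac{4}{5}.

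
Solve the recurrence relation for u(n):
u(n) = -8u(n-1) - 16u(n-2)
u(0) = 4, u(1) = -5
Characteristic equation: x² + 8x + 16 = 0, which is (x - (-4))².
Repeated root r = -4.
General solution: u(n) = (A + Bn)·(-4)^n.
From u(0) = 4: A = 4.
From u(1) = -5: (A + B)·(-4) = -5 ⇒ B = - \frac{11}{4}.
So u(n) = \left(4 - \frac{11 n}{4}\right) \cdot (-4)^n.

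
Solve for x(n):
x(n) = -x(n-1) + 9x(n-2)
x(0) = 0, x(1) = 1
Characteristic equation: x² + x - 9 = 0.
Discriminant Δ = (-1)² + 4·(9) = 37.
Roots r₁,₂ = (-1 ± √37)/2, so r₁ = - \frac{1}{2} + \frac{\sqrt{37}}{2}, r₂ = - \frac{\sqrt{37}}{2} - \frac{1}{2}.
General solution: x(n) = A·r₁^n + B·r₂^n.
From the initial conditions, A + B = 0 and r₁A + r₂B = 1.
Since r₁ - r₂ = √37: A = (1 - (0)r₂)/√37 = \frac{\sqrt{37}}{37}, and B = 0 - A = - \frac{\sqrt{37}}{37}.
So x(n) = \left(\frac{\sqrt{37}}{37}\right)\left(- \frac{1}{2} + \frac{\sqrt{37}}{2}\right)^n + \left(- \frac{\sqrt{37}}{37}\right)\left(- \frac{\sqrt{37}}{2} - \frac{1}{2}\right)^n.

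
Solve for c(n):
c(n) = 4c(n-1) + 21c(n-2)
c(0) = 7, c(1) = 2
Characteristic equation: x² - 4x - 21 = 0, which factors as (x - (7))(x - (-3)) = 0.
Roots r₁ = 7, r₂ = -3 (distinct).
General solution: c(n) = A·(7)^n + B·(-3)^n.
From c(0) = 7: A + B = 7.
From c(1) = 2: 7A - 3B = 2.
Solving: A = \frac{23}{10}, B = \frac{47}{10}.
So c(n) = \frac{47 \left(-3\right)^{n}}{10} + \frac{23 \cdot 7^{n}}{10}.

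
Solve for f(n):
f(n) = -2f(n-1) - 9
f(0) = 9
First-order linear non-homogeneous.
Homogeneous solution: f_h(n) = A·(-2)^n.
Try constant particular solution f_p = K: K = -2K - 9 ⇒ K = -3.
General: f(n) = A·(-2)^n - 3.
Apply f(0) = 9: A - 3 = 9 ⇒ A = 12.
So f(n) = 12 \left(-2\right)^{n} - 3.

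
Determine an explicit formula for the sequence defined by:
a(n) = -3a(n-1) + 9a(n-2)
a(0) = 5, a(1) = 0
Characteristic equation: x² + 3x - 9 = 0.
Discriminant Δ = (-3)² + 4·(9) = 45.
Roots r₁,₂ = (-3 ± √45)/2, so r₁ = - \frac{3}{2} + \frac{3 \sqrt{5}}{2}, r₂ = - \frac{3 \sqrt{5}}{2} - \frac{3}{2}.
General solution: a(n) = A·r₁^n + B·r₂^n.
From the initial conditions, A + B = 5 and r₁A + r₂B = 0.
Since r₁ - r₂ = √45: A = (0 - (5)r₂)/√45 = \frac{\sqrt{5}}{2} + \frac{5}{2}, and B = 5 - A = \frac{5}{2} - \frac{\sqrt{5}}{2}.
So a(n) = \left(\frac{\sqrt{5}}{2} + \frac{5}{2}\right)\left(- \frac{3}{2} + \frac{3 \sqrt{5}}{2}\right)^n + \left(\frac{5}{2} - \frac{\sqrt{5}}{2}\right)\left(- \frac{3 \sqrt{5}}{2} - \frac{3}{2}\right)^n.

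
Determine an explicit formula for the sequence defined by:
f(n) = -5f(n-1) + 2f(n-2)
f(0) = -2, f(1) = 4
Characteristic equation: x² + 5x - 2 = 0.
Discriminant Δ = (-5)² + 4·(2) = 33.
Roots r₁,₂ = (-5 ± √33)/2, so r₁ = - \frac{5}{2} + \frac{\sqrt{33}}{2}, r₂ = - \frac{\sqrt{33}}{2} - \frac{5}{2}.
General solution: f(n) = A·r₁^n + B·r₂^n.
From the initial conditions, A + B = -2 and r₁A + r₂B = 4.
Since r₁ - r₂ = √33: A = (4 - (-2)r₂)/√33 = -1 - \frac{\sqrt{33}}{33}, and B = -2 - A = -1 + \frac{\sqrt{33}}{33}.
So f(n) = \left(-1 - \frac{\sqrt{33}}{33}\right)\left(- \frac{5}{2} + \frac{\sqrt{33}}{2}\right)^n + \left(-1 + \frac{\sqrt{33}}{33}\right)\left(- \frac{\sqrt{33}}{2} - \frac{5}{2}\right)^n.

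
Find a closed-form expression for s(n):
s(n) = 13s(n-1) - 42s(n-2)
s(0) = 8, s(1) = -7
Characteristic equation: x² - 13x + 42 = 0, which factors as (x - (6))(x - (7)) = 0.
Roots r₁ = 6, r₂ = 7 (distinct).
General solution: s(n) = A·(6)^n + B·(7)^n.
From s(0) = 8: A + B = 8.
From s(1) = -7: 6A + 7B = -7.
Solving: A = 63, B = -55.
So s(n) = 63 \cdot 6^{n} - 55 \cdot 7^{n}.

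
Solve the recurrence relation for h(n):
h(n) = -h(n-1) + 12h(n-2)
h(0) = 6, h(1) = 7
Characteristic equation: x² + x - 12 = 0, which factors as (x - (-4))(x - (3)) = 0.
Roots r₁ = -4, r₂ = 3 (distinct).
General solution: h(n) = A·(-4)^n + B·(3)^n.
From h(0) = 6: A + B = 6.
From h(1) = 7: -4A + 3B = 7.
Solving: A = \frac{11}{7}, B = \frac{31}{7}.
So h(n) = \frac{11 \left(-4\right)^{n}}{7} + \frac{31 \cdot 3^{n}}{7}.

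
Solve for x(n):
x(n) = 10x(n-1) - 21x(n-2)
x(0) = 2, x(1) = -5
Characteristic equation: x² - 10x + 21 = 0, which factors as (x - (7))(x - (3)) = 0.
Roots r₁ = 7, r₂ = 3 (distinct).
General solution: x(n) = A·(7)^n + B·(3)^n.
From x(0) = 2: A + B = 2.
From x(1) = -5: 7A + 3B = -5.
Solving: A = - \frac{11}{4}, B = \frac{19}{4}.
So x(n) = \frac{19 \cdot 3^{n}}{4} - \frac{11 \cdot 7^{n}}{4}.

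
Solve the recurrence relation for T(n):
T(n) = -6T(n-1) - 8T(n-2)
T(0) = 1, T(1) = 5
Characteristic equation: x² + 6x + 8 = 0, which factors as (x - (-2))(x - (-4)) = 0.
Roots r₁ = -2, r₂ = -4 (distinct).
General solution: T(n) = A·(-2)^n + B·(-4)^n.
From T(0) = 1: A + B = 1.
From T(1) = 5: -2A - 4B = 5.
Solving: A = \frac{9}{2}, B = - \frac{7}{2}.
So T(n) = \frac{9 \left(-2\right)^{n}}{2} - \frac{7 \left(-4\right)^{n}}{2}.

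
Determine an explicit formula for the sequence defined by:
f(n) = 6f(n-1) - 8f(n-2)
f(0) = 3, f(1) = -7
Characteristic equation: x² - 6x + 8 = 0, which factors as (x - (4))(x - (2)) = 0.
Roots r₁ = 4, r₂ = 2 (distinct).
General solution: f(n) = A·(4)^n + B·(2)^n.
From f(0) = 3: A + B = 3.
From f(1) = -7: 4A + 2B = -7.
Solving: A = - \frac{13}{2}, B = \frac{19}{2}.
So f(n) = \frac{19 \cdot 2^{n}}{2} - \frac{13 \cdot 4^{n}}{2}.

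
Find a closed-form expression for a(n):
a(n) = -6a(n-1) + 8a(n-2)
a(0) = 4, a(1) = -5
Characteristic equation: x² + 6x - 8 = 0.
Discriminant Δ = (-6)² + 4·(8) = 68.
Roots r₁,₂ = (-6 ± √68)/2, so r₁ = -3 + \sqrt{17}, r₂ = - \sqrt{17} - 3.
General solution: a(n) = A·r₁^n + B·r₂^n.
From the initial conditions, A + B = 4 and r₁A + r₂B = -5.
Since r₁ - r₂ = √68: A = (-5 - (4)r₂)/√68 = \frac{7 \sqrt{17}}{34} + 2, and B = 4 - A = 2 - \frac{7 \sqrt{17}}{34}.
So a(n) = \left(\frac{7 \sqrt{17}}{34} + 2\right)\left(-3 + \sqrt{17}\right)^n + \left(2 - \frac{7 \sqrt{17}}{34}\right)\left(- \sqrt{17} - 3\right)^n.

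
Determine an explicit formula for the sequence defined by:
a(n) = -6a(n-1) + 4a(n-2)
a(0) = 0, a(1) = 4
Characteristic equation: x² + 6x - 4 = 0.
Discriminant Δ = (-6)² + 4·(4) = 52.
Roots r₁,₂ = (-6 ± √52)/2, so r₁ = -3 + \sqrt{13}, r₂ = - \sqrt{13} - 3.
General solution: a(n) = A·r₁^n + B·r₂^n.
From the initial conditions, A + B = 0 and r₁A + r₂B = 4.
Since r₁ - r₂ = √52: A = (4 - (0)r₂)/√52 = \frac{2 \sqrt{13}}{13}, and B = 0 - A = - \frac{2 \sqrt{13}}{13}.
So a(n) = \left(\frac{2 \sqrt{13}}{13}\right)\left(-3 + \sqrt{13}\right)^n + \left(- \frac{2 \sqrt{13}}{13}\right)\left(- \sqrt{13} - 3\right)^n.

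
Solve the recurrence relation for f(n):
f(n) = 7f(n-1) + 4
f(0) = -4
First-order linear non-homogeneous.
Homogeneous solution: f_h(n) = A·(7)^n.
Try constant particular solution f_p = K: K = 7K + 4 ⇒ K = - \frac{2}{3}.
General: f(n) = A·(7)^n - \frac{2}{3}.
Apply f(0) = -4: A - \frac{2}{3} = -4 ⇒ A = - \frac{10}{3}.
So f(n) = - \frac{10 \cdot 7^{n}}{3} - \frac{2}{3}.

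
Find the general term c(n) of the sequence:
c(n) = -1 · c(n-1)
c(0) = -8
Pure geometric recurrence with ratio -1.
By induction c(n) = c(0) · (-1)^n = - 8 \left(-1\right)^{n}.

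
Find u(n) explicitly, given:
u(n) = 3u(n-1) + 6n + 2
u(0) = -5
First-order linear with linear forcing.
Homogeneous solution: u_h(n) = A·(3)^n.
Try particular u_p(n) = pn + q. Substituting:
  pn + q = 3(p(n-1) + q) + 6n + 2.
Matching the n-coefficient: p = 3p + 6 ⇒ p = -3.
Matching constants: q = -3p + 3q + 2 ⇒ q = - \frac{11}{2}.
General: u(n) = A·(3)^n - 3 n - \frac{11}{2}.
Apply u(0) = -5: A - \frac{11}{2} = -5 ⇒ A = \frac{1}{2}.
So u(n) = \frac{3^{n}}{2} - 3 n - \frac{11}{2}.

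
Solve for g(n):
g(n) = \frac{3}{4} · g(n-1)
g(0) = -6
Pure geometric recurrence with ratio \frac{3}{4}.
By induction g(n) = g(0) · (\frac{3}{4})^n = - 6 \left(\frac{3}{4}\right)^{n}.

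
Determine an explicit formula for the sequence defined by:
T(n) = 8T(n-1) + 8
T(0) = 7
First-order linear non-homogeneous.
Homogeneous solution: T_h(n) = A·(8)^n.
Try constant particular solution T_p = K: K = 8K + 8 ⇒ K = - \frac{8}{7}.
General: T(n) = A·(8)^n - \frac{8}{7}.
Apply T(0) = 7: A - \frac{8}{7} = 7 ⇒ A = \frac{57}{7}.
So T(n) = \frac{57 \cdot 8^{n}}{7} - \frac{8}{7}.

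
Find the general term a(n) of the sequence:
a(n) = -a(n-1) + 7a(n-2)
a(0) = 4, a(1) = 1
Characteristic equation: x² + x - 7 = 0.
Discriminant Δ = (-1)² + 4·(7) = 29.
Roots r₁,₂ = (-1 ± √29)/2, so r₁ = - \frac{1}{2} + \frac{\sqrt{29}}{2}, r₂ = - \frac{\sqrt{29}}{2} - \frac{1}{2}.
General solution: a(n) = A·r₁^n + B·r₂^n.
From the initial conditions, A + B = 4 and r₁A + r₂B = 1.
Since r₁ - r₂ = √29: A = (1 - (4)r₂)/√29 = \frac{3 \sqrt{29}}{29} + 2, and B = 4 - A = 2 - \frac{3 \sqrt{29}}{29}.
So a(n) = \left(\frac{3 \sqrt{29}}{29} + 2\right)\left(- \frac{1}{2} + \frac{\sqrt{29}}{2}\right)^n + \left(2 - \frac{3 \sqrt{29}}{29}\right)\left(- \frac{\sqrt{29}}{2} - \frac{1}{2}\right)^n.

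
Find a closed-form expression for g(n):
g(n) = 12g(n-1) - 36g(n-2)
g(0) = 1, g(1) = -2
Characteristic equation: x² - 12x + 36 = 0, which is (x - (6))².
Repeated root r = 6.
General solution: g(n) = (A + Bn)·(6)^n.
From g(0) = 1: A = 1.
From g(1) = -2: (A + B)·(6) = -2 ⇒ B = - \frac{4}{3}.
So g(n) = \left(1 - \frac{4 n}{3}\right) \cdot (6)^n.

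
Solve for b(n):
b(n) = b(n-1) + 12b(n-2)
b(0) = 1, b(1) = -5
Characteristic equation: x² - x - 12 = 0, which factors as (x - (4))(x - (-3)) = 0.
Roots r₁ = 4, r₂ = -3 (distinct).
General solution: b(n) = A·(4)^n + B·(-3)^n.
From b(0) = 1: A + B = 1.
From b(1) = -5: 4A - 3B = -5.
Solving: A = - \frac{2}{7}, B = \frac{9}{7}.
So b(n) = \frac{9 \left(-3\right)^{n}}{7} - \frac{2 \cdot 4^{n}}{7}.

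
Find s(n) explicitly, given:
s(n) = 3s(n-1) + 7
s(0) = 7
First-order linear non-homogeneous.
Homogeneous solution: s_h(n) = A·(3)^n.
Try constant particular solution s_p = K: K = 3K + 7 ⇒ K = - \frac{7}{2}.
General: s(n) = A·(3)^n - \frac{7}{2}.
Apply s(0) = 7: A - \frac{7}{2} = 7 ⇒ A = \frac{21}{2}.
So s(n) = \frac{21 \cdot 3^{n}}{2} - \frac{7}{2}.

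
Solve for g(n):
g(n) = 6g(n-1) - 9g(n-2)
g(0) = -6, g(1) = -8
Characteristic equation: x² - 6x + 9 = 0, which is (x - (3))².
Repeated root r = 3.
General solution: g(n) = (A + Bn)·(3)^n.
From g(0) = -6: A = -6.
From g(1) = -8: (A + B)·(3) = -8 ⇒ B = \frac{10}{3}.
So g(n) = \left(\frac{10 n}{3} - 6\right) \cdot (3)^n.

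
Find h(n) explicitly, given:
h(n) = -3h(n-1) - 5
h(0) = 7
First-order linear non-homogeneous.
Homogeneous solution: h_h(n) = A·(-3)^n.
Try constant particular solution h_p = K: K = -3K - 5 ⇒ K = - \frac{5}{4}.
General: h(n) = A·(-3)^n - \frac{5}{4}.
Apply h(0) = 7: A - \frac{5}{4} = 7 ⇒ A = \frac{33}{4}.
So h(n) = \frac{33 \left(-3\right)^{n}}{4} - \frac{5}{4}.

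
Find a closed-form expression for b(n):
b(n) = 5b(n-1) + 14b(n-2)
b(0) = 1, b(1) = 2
Characteristic equation: x² - 5x - 14 = 0, which factors as (x - (-2))(x - (7)) = 0.
Roots r₁ = -2, r₂ = 7 (distinct).
General solution: b(n) = A·(-2)^n + B·(7)^n.
From b(0) = 1: A + B = 1.
From b(1) = 2: -2A + 7B = 2.
Solving: A = \frac{5}{9}, B = \frac{4}{9}.
So b(n) = \frac{5 \left(-2\right)^{n}}{9} + \frac{4 \cdot 7^{n}}{9}.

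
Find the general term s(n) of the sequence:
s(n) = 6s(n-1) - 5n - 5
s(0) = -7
First-order linear with linear forcing.
Homogeneous solution: s_h(n) = A·(6)^n.
Try particular s_p(n) = pn + q. Substituting:
  pn + q = 6(p(n-1) + q) - 5n - 5.
Matching the n-coefficient: p = 6p - 5 ⇒ p = 1.
Matching constants: q = -6p + 6q - 5 ⇒ q = \frac{11}{5}.
General: s(n) = A·(6)^n + n + \frac{11}{5}.
Apply s(0) = -7: A + \frac{11}{5} = -7 ⇒ A = - \frac{46}{5}.
So s(n) = - \frac{46 \cdot 6^{n}}{5} + n + \frac{11}{5}.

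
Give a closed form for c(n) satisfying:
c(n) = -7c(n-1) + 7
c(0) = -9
First-order linear non-homogeneous.
Homogeneous solution: c_h(n) = A·(-7)^n.
Try constant particular solution c_p = K: K = -7K + 7 ⇒ K = \frac{7}{8}.
General: c(n) = A·(-7)^n + \frac{7}{8}.
Apply c(0) = -9: A + \frac{7}{8} = -9 ⇒ A = - \frac{79}{8}.
So c(n) = \frac{7}{8} - \frac{79 \left(-7\right)^{n}}{8}.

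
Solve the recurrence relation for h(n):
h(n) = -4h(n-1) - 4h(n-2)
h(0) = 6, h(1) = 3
Characteristic equation: x² + 4x + 4 = 0, which is (x - (-2))².
Repeated root r = -2.
General solution: h(n) = (A + Bn)·(-2)^n.
From h(0) = 6: A = 6.
From h(1) = 3: (A + B)·(-2) = 3 ⇒ B = - \frac{15}{2}.
So h(n) = \left(6 - \frac{15 n}{2}\right) \cdot (-2)^n.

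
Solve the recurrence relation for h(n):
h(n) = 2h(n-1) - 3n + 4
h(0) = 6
First-order linear with linear forcing.
Homogeneous solution: h_h(n) = A·(2)^n.
Try particular h_p(n) = pn + q. Substituting:
  pn + q = 2(p(n-1) + q) - 3n + 4.
Matching the n-coefficient: p = 2p - 3 ⇒ p = 3.
Matching constants: q = -2p + 2q + 4 ⇒ q = 2.
General: h(n) = A·(2)^n + 3 n + 2.
Apply h(0) = 6: A + 2 = 6 ⇒ A = 4.
So h(n) = 4 \cdot 2^{n} + 3 n + 2.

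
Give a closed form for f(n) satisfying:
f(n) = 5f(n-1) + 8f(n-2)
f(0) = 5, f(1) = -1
Characteristic equation: x² - 5x - 8 = 0.
Discriminant Δ = (5)² + 4·(8) = 57.
Roots r₁,₂ = (5 ± √57)/2, so r₁ = \frac{5}{2} + \frac{\sqrt{57}}{2}, r₂ = \frac{5}{2} - \frac{\sqrt{57}}{2}.
General solution: f(n) = A·r₁^n + B·r₂^n.
From the initial conditions, A + B = 5 and r₁A + r₂B = -1.
Since r₁ - r₂ = √57: A = (-1 - (5)r₂)/√57 = \frac{5}{2} - \frac{9 \sqrt{57}}{38}, and B = 5 - A = \frac{9 \sqrt{57}}{38} + \frac{5}{2}.
So f(n) = \left(\frac{5}{2} - \frac{9 \sqrt{57}}{38}\right)\left(\frac{5}{2} + \frac{\sqrt{57}}{2}\right)^n + \left(\frac{9 \sqrt{57}}{38} + \frac{5}{2}\right)\left(\frac{5}{2} - \frac{\sqrt{57}}{2}\right)^n.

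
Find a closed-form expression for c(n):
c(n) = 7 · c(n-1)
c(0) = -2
Pure geometric recurrence with ratio 7.
By induction c(n) = c(0) · (7)^n = - 2 \cdot 7^{n}.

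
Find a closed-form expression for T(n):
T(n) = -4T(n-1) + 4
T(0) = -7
First-order linear non-homogeneous.
Homogeneous solution: T_h(n) = A·(-4)^n.
Try constant particular solution T_p = K: K = -4K + 4 ⇒ K = \frac{4}{5}.
General: T(n) = A·(-4)^n + \frac{4}{5}.
Apply T(0) = -7: A + \frac{4}{5} = -7 ⇒ A = - \frac{39}{5}.
So T(n) = \frac{4}{5} - \frac{39 \left(-4\right)^{n}}{5}.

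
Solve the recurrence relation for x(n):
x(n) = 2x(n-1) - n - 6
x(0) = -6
First-order linear with linear forcing.
Homogeneous solution: x_h(n) = A·(2)^n.
Try particular x_p(n) = pn + q. Substituting:
  pn + q = 2(p(n-1) + q) - n - 6.
Matching the n-coefficient: p = 2p - 1 ⇒ p = 1.
Matching constants: q = -2p + 2q - 6 ⇒ q = 8.
General: x(n) = A·(2)^n + n + 8.
Apply x(0) = -6: A + 8 = -6 ⇒ A = -14.
So x(n) = - 14 \cdot 2^{n} + n + 8.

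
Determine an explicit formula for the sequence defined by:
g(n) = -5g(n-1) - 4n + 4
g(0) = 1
First-order linear with linear forcing.
Homogeneous solution: g_h(n) = A·(-5)^n.
Try particular g_p(n) = pn + q. Substituting:
  pn + q = -5(p(n-1) + q) - 4n + 4.
Matching the n-coefficient: p = -5p - 4 ⇒ p = - \frac{2}{3}.
Matching constants: q = 5p - 5q + 4 ⇒ q = \frac{1}{9}.
General: g(n) = A·(-5)^n - \frac{2 n}{3} + \frac{1}{9}.
Apply g(0) = 1: A + \frac{1}{9} = 1 ⇒ A = \frac{8}{9}.
So g(n) = \frac{8 \left(-5\right)^{n}}{9} - \frac{2 n}{3} + \frac{1}{9}.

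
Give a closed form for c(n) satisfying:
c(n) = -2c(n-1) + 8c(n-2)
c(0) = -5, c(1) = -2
Characteristic equation: x² + 2x - 8 = 0, which factors as (x - (2))(x - (-4)) = 0.
Roots r₁ = 2, r₂ = -4 (distinct).
General solution: c(n) = A·(2)^n + B·(-4)^n.
From c(0) = -5: A + B = -5.
From c(1) = -2: 2A - 4B = -2.
Solving: A = - \frac{11}{3}, B = - \frac{4}{3}.
So c(n) = - \frac{4 \left(-4\right)^{n}}{3} - \frac{11 \cdot 2^{n}}{3}.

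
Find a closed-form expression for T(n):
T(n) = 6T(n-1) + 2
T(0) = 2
First-order linear non-homogeneous.
Homogeneous solution: T_h(n) = A·(6)^n.
Try constant particular solution T_p = K: K = 6K + 2 ⇒ K = - \frac{2}{5}.
General: T(n) = A·(6)^n - \frac{2}{5}.
Apply T(0) = 2: A - \frac{2}{5} = 2 ⇒ A = \frac{12}{5}.
So T(n) = \frac{12 \cdot 6^{n}}{5} - \frac{2}{5}.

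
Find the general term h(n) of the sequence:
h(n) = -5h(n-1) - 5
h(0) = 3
First-order linear non-homogeneous.
Homogeneous solution: h_h(n) = A·(-5)^n.
Try constant particular solution h_p = K: K = -5K - 5 ⇒ K = - \frac{5}{6}.
General: h(n) = A·(-5)^n - \frac{5}{6}.
Apply h(0) = 3: A - \frac{5}{6} = 3 ⇒ A = \frac{23}{6}.
So h(n) = \frac{23 \left(-5\right)^{n}}{6} - \frac{5}{6}.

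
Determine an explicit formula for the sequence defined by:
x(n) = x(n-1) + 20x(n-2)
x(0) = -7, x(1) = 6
Characteristic equation: x² - x - 20 = 0, which factors as (x - (-4))(x - (5)) = 0.
Roots r₁ = -4, r₂ = 5 (distinct).
General solution: x(n) = A·(-4)^n + B·(5)^n.
From x(0) = -7: A + B = -7.
From x(1) = 6: -4A + 5B = 6.
Solving: A = - \frac{41}{9}, B = - \frac{22}{9}.
So x(n) = - \frac{41 \left(-4\right)^{n}}{9} - \frac{22 \cdot 5^{n}}{9}.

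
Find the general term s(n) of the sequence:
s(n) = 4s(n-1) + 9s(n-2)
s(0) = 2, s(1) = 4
Characteristic equation: x² - 4x - 9 = 0.
Discriminant Δ = (4)² + 4·(9) = 52.
Roots r₁,₂ = (4 ± √52)/2, so r₁ = 2 + \sqrt{13}, r₂ = 2 - \sqrt{13}.
General solution: s(n) = A·r₁^n + B·r₂^n.
From the initial conditions, A + B = 2 and r₁A + r₂B = 4.
Since r₁ - r₂ = √52: A = (4 - (2)r₂)/√52 = 1, and B = 2 - A = 1.
So s(n) = \left(1\right)\left(2 + \sqrt{13}\right)^n + \left(1\right)\left(2 - \sqrt{13}\right)^n.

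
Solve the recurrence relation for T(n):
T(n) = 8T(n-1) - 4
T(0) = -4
First-order linear non-homogeneous.
Homogeneous solution: T_h(n) = A·(8)^n.
Try constant particular solution T_p = K: K = 8K - 4 ⇒ K = \frac{4}{7}.
General: T(n) = A·(8)^n + \frac{4}{7}.
Apply T(0) = -4: A + \frac{4}{7} = -4 ⇒ A = - \frac{32}{7}.
So T(n) = \frac{4}{7} - \frac{32 \cdot 8^{n}}{7}.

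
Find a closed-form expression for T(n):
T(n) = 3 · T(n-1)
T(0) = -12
Pure geometric recurrence with ratio 3.
By induction T(n) = T(0) · (3)^n = - 12 \cdot 3^{n}.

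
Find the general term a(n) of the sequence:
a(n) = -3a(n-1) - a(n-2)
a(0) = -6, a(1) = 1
Characteristic equation: x² + 3x + 1 = 0.
Discriminant Δ = (-3)² + 4·(-1) = 5.
Roots r₁,₂ = (-3 ± √5)/2, so r₁ = - \frac{3}{2} + \frac{\sqrt{5}}{2}, r₂ = - \frac{3}{2} - \frac{\sqrt{5}}{2}.
General solution: a(n) = A·r₁^n + B·r₂^n.
From the initial conditions, A + B = -6 and r₁A + r₂B = 1.
Since r₁ - r₂ = √5: A = (1 - (-6)r₂)/√5 = - \frac{8 \sqrt{5}}{5} - 3, and B = -6 - A = -3 + \frac{8 \sqrt{5}}{5}.
So a(n) = \left(- \frac{8 \sqrt{5}}{5} - 3\right)\left(- \frac{3}{2} + \frac{\sqrt{5}}{2}\right)^n + \left(-3 + \frac{8 \sqrt{5}}{5}\right)\left(- \frac{3}{2} - \frac{\sqrt{5}}{2}\right)^n.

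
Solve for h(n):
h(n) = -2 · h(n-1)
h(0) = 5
Pure geometric recurrence with ratio -2.
By induction h(n) = h(0) · (-2)^n = 5 \left(-2\right)^{n}.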